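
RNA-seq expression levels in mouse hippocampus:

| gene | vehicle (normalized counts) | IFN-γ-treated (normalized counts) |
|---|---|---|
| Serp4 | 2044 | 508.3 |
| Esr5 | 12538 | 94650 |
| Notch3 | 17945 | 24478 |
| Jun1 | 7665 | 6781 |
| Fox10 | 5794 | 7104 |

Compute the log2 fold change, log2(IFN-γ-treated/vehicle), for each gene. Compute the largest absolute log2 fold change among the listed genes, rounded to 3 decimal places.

2.916

log2(508.3/2044) = -2.008  (Serp4)
log2(94650/12538) = 2.916  (Esr5)
log2(24478/17945) = 0.448  (Notch3)
log2(6781/7665) = -0.177  (Jun1)
log2(7104/5794) = 0.294  (Fox10)
The largest magnitude belongs to Esr5.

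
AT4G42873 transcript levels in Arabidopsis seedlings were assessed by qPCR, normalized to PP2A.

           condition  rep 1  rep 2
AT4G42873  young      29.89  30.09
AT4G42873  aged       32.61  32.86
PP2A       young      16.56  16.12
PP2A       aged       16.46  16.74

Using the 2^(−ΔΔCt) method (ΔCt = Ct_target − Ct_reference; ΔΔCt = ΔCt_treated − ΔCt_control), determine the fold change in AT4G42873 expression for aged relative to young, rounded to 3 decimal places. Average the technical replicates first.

0.179

Mean Ct: AT4G42873 young 29.990; AT4G42873 aged 32.735; PP2A young 16.340; PP2A aged 16.600
ΔCt(young) = 29.990 − 16.340 = 13.650
ΔCt(aged) = 32.735 − 16.600 = 16.135
ΔΔCt = 16.135 − 13.650 = 2.485
Fold change = 2^(−2.485) = 0.1786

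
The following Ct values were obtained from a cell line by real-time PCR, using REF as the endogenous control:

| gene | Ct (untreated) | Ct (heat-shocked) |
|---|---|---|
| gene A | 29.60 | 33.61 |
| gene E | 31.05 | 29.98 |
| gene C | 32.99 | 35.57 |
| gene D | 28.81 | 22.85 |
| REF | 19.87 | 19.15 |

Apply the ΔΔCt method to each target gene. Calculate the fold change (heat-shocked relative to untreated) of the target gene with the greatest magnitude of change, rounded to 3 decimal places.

gene A: ΔΔCt = (33.61−19.15) − (29.60−19.87) = 14.46 − 9.73 = 4.73; fold change = 2^-4.73 = 0.038
gene E: ΔΔCt = (29.98−19.15) − (31.05−19.87) = 10.83 − 11.18 = -0.35; fold change = 2^0.35 = 1.275
gene C: ΔΔCt = (35.57−19.15) − (32.99−19.87) = 16.42 − 13.12 = 3.30; fold change = 2^-3.30 = 0.102
gene D: ΔΔCt = (22.85−19.15) − (28.81−19.87) = 3.70 − 8.94 = -5.24; fold change = 2^5.24 = 37.792
gene D has the largest |ΔΔCt| = 5.24.

37.792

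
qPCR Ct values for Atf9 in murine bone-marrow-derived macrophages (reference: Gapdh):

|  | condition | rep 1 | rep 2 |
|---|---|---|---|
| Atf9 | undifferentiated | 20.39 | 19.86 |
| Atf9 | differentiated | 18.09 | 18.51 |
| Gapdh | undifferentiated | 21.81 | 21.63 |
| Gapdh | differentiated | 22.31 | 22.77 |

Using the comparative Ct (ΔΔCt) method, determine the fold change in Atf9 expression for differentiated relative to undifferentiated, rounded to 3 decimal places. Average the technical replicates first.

6.255

Mean Ct: Atf9 undifferentiated 20.125; Atf9 differentiated 18.300; Gapdh undifferentiated 21.720; Gapdh differentiated 22.540
ΔCt(undifferentiated) = 20.125 − 21.720 = -1.595
ΔCt(differentiated) = 18.300 − 22.540 = -4.240
ΔΔCt = -4.240 − (-1.595) = -2.645
Fold change = 2^(−(-2.645)) = 2^2.645 = 6.2550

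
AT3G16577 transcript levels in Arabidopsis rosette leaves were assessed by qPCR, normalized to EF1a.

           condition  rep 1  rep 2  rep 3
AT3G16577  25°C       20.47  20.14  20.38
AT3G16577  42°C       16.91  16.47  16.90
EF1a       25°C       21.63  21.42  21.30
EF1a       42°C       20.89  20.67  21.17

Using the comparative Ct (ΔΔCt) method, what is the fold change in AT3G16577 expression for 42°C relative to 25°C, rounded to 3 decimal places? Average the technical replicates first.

8.168

Mean Ct: AT3G16577 25°C 20.330; AT3G16577 42°C 16.760; EF1a 25°C 21.450; EF1a 42°C 20.910
ΔCt(25°C) = 20.330 − 21.450 = -1.120
ΔCt(42°C) = 16.760 − 20.910 = -4.150
ΔΔCt = -4.150 − (-1.120) = -3.030
Fold change = 2^(−(-3.030)) = 2^3.030 = 8.1681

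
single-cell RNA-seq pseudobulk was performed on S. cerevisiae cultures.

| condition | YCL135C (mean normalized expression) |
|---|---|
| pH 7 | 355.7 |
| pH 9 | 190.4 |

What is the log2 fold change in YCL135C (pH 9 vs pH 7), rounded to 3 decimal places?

-0.902

Fold change = 190.4 / 355.7 = 0.5353
log2(0.5353) = -0.9016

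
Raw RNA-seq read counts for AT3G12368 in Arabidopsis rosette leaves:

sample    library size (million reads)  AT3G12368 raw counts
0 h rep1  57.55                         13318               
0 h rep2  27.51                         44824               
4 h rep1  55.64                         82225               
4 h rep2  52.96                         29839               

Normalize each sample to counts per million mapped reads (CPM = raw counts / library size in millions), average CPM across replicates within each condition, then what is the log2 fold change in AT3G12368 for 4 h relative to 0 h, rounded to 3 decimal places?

0.134

CPM(0 h rep1) = 13318 / 57.55 = 231.4162
CPM(0 h rep2) = 44824 / 27.51 = 1629.3711
CPM(4 h rep1) = 82225 / 55.64 = 1477.8037
CPM(4 h rep2) = 29839 / 52.96 = 563.4252
mean CPM(0 h) = 930.3936; mean CPM(4 h) = 1020.6145
Fold change = 1020.6145 / 930.3936 = 1.09697
log2(1.09697) = 0.1335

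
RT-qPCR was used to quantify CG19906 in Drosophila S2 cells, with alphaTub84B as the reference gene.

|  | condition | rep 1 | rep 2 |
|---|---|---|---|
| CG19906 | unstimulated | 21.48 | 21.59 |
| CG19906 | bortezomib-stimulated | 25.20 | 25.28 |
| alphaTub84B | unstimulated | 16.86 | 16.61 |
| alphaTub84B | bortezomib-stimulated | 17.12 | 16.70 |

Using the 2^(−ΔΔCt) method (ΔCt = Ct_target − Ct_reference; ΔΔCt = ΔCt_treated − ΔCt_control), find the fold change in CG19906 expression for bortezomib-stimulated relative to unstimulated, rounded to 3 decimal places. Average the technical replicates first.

0.087

Mean Ct: CG19906 unstimulated 21.535; CG19906 bortezomib-stimulated 25.240; alphaTub84B unstimulated 16.735; alphaTub84B bortezomib-stimulated 16.910
ΔCt(unstimulated) = 21.535 − 16.735 = 4.800
ΔCt(bortezomib-stimulated) = 25.240 − 16.910 = 8.330
ΔΔCt = 8.330 − 4.800 = 3.530
Fold change = 2^(−3.530) = 0.0866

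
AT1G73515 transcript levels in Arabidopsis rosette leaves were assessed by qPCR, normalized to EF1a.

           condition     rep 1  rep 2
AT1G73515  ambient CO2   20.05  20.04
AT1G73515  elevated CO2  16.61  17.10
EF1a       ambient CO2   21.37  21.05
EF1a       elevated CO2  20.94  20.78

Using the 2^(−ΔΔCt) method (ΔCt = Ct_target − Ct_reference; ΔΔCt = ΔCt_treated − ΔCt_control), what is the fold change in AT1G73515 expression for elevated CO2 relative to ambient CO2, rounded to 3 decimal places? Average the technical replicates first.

7.160

Mean Ct: AT1G73515 ambient CO2 20.045; AT1G73515 elevated CO2 16.855; EF1a ambient CO2 21.210; EF1a elevated CO2 20.860
ΔCt(ambient CO2) = 20.045 − 21.210 = -1.165
ΔCt(elevated CO2) = 16.855 − 20.860 = -4.005
ΔΔCt = -4.005 − (-1.165) = -2.840
Fold change = 2^(−(-2.840)) = 2^2.840 = 7.1602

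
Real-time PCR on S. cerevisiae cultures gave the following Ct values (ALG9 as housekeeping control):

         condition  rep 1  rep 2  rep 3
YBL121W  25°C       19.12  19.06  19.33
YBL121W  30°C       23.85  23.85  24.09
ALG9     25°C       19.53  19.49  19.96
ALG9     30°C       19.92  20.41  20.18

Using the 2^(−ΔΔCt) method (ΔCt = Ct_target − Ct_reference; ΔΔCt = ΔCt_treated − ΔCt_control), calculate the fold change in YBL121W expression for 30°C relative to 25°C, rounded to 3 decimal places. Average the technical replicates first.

Mean Ct: YBL121W 25°C 19.170; YBL121W 30°C 23.930; ALG9 25°C 19.660; ALG9 30°C 20.170
ΔCt(25°C) = 19.170 − 19.660 = -0.490
ΔCt(30°C) = 23.930 − 20.170 = 3.760
ΔΔCt = 3.760 − (-0.490) = 4.250
Fold change = 2^(−4.250) = 0.0526

0.053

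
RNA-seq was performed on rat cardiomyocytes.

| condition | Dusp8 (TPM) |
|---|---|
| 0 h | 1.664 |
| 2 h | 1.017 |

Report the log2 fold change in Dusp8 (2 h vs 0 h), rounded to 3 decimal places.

Fold change = 1.017 / 1.664 = 0.6112
log2(0.6112) = -0.7103

-0.710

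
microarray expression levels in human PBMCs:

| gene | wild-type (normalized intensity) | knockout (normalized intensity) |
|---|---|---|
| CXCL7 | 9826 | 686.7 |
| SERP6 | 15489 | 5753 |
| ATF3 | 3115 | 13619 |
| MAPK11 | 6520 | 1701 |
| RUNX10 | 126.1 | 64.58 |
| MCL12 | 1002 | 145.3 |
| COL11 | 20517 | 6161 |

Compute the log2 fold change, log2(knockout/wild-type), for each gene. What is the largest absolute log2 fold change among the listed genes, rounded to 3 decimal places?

log2(686.7/9826) = -3.839  (CXCL7)
log2(5753/15489) = -1.429  (SERP6)
log2(13619/3115) = 2.128  (ATF3)
log2(1701/6520) = -1.938  (MAPK11)
log2(64.58/126.1) = -0.965  (RUNX10)
log2(145.3/1002) = -2.786  (MCL12)
log2(6161/20517) = -1.736  (COL11)
The largest magnitude belongs to CXCL7.

3.839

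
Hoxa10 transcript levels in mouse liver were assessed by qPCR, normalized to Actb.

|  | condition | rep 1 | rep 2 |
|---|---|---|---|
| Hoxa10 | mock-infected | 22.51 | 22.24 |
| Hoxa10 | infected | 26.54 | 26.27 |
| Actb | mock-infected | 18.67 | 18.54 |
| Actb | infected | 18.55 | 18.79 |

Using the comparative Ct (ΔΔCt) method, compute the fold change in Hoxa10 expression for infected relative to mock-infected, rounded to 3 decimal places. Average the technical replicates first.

0.064

Mean Ct: Hoxa10 mock-infected 22.375; Hoxa10 infected 26.405; Actb mock-infected 18.605; Actb infected 18.670
ΔCt(mock-infected) = 22.375 − 18.605 = 3.770
ΔCt(infected) = 26.405 − 18.670 = 7.735
ΔΔCt = 7.735 − 3.770 = 3.965
Fold change = 2^(−3.965) = 0.0640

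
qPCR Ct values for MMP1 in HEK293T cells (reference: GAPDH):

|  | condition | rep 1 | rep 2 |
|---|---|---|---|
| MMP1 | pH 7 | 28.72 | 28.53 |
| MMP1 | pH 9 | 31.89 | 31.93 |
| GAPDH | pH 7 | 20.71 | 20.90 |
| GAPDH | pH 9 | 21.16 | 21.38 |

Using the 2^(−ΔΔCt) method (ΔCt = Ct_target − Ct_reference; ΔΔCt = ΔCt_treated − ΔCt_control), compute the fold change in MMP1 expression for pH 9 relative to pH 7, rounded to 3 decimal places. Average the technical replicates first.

0.142

Mean Ct: MMP1 pH 7 28.625; MMP1 pH 9 31.910; GAPDH pH 7 20.805; GAPDH pH 9 21.270
ΔCt(pH 7) = 28.625 − 20.805 = 7.820
ΔCt(pH 9) = 31.910 − 21.270 = 10.640
ΔΔCt = 10.640 − 7.820 = 2.820
Fold change = 2^(−2.820) = 0.1416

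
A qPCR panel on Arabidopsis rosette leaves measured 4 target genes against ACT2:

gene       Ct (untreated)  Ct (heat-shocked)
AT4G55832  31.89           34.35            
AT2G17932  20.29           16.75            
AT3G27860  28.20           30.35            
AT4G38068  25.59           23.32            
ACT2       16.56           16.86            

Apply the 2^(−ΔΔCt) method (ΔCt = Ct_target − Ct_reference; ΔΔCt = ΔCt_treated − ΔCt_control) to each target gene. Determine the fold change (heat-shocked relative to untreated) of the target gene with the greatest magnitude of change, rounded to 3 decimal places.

14.320

AT4G55832: ΔΔCt = (34.35−16.86) − (31.89−16.56) = 17.49 − 15.33 = 2.16; fold change = 2^-2.16 = 0.224
AT2G17932: ΔΔCt = (16.75−16.86) − (20.29−16.56) = -0.11 − 3.73 = -3.84; fold change = 2^3.84 = 14.320
AT3G27860: ΔΔCt = (30.35−16.86) − (28.20−16.56) = 13.49 − 11.64 = 1.85; fold change = 2^-1.85 = 0.277
AT4G38068: ΔΔCt = (23.32−16.86) − (25.59−16.56) = 6.46 − 9.03 = -2.57; fold change = 2^2.57 = 5.938
AT2G17932 has the largest |ΔΔCt| = 3.84.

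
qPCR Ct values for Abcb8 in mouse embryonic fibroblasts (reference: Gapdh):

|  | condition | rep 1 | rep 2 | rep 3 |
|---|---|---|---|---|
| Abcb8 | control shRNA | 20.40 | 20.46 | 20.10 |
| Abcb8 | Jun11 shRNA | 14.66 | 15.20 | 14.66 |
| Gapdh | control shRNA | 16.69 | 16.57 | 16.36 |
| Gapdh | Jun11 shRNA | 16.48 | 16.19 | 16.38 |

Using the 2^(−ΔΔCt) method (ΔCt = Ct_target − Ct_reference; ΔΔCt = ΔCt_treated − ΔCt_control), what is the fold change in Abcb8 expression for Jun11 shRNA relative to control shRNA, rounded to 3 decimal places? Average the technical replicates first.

Mean Ct: Abcb8 control shRNA 20.320; Abcb8 Jun11 shRNA 14.840; Gapdh control shRNA 16.540; Gapdh Jun11 shRNA 16.350
ΔCt(control shRNA) = 20.320 − 16.540 = 3.780
ΔCt(Jun11 shRNA) = 14.840 − 16.350 = -1.510
ΔΔCt = -1.510 − 3.780 = -5.290
Fold change = 2^(−(-5.290)) = 2^5.290 = 39.1245

39.124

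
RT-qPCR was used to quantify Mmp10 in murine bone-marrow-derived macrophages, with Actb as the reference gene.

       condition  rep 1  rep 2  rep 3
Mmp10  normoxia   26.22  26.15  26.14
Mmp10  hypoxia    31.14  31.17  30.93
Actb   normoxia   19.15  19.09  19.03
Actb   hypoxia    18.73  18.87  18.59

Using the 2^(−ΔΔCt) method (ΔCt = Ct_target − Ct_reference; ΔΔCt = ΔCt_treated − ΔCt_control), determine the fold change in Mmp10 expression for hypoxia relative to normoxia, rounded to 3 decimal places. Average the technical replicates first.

0.026

Mean Ct: Mmp10 normoxia 26.170; Mmp10 hypoxia 31.080; Actb normoxia 19.090; Actb hypoxia 18.730
ΔCt(normoxia) = 26.170 − 19.090 = 7.080
ΔCt(hypoxia) = 31.080 − 18.730 = 12.350
ΔΔCt = 12.350 − 7.080 = 5.270
Fold change = 2^(−5.270) = 0.0259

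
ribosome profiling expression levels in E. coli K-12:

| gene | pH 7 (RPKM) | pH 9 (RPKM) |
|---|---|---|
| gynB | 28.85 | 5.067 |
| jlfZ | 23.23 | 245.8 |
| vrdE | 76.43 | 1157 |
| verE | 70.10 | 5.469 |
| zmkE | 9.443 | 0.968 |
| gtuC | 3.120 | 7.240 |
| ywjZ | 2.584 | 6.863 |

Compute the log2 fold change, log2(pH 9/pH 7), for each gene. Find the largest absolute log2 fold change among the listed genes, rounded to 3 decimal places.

log2(5.067/28.85) = -2.509  (gynB)
log2(245.8/23.23) = 3.403  (jlfZ)
log2(1157/76.43) = 3.920  (vrdE)
log2(5.469/70.10) = -3.680  (verE)
log2(0.968/9.443) = -3.286  (zmkE)
log2(7.240/3.120) = 1.214  (gtuC)
log2(6.863/2.584) = 1.409  (ywjZ)
The largest magnitude belongs to vrdE.

3.920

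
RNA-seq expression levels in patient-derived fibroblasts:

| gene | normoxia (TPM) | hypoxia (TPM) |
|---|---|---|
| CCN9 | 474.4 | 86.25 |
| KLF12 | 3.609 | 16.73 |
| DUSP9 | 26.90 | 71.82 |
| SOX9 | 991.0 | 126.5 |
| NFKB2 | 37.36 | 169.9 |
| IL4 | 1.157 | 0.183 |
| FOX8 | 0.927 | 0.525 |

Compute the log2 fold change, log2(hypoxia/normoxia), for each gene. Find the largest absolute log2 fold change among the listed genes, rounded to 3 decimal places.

log2(86.25/474.4) = -2.460  (CCN9)
log2(16.73/3.609) = 2.213  (KLF12)
log2(71.82/26.90) = 1.417  (DUSP9)
log2(126.5/991.0) = -2.970  (SOX9)
log2(169.9/37.36) = 2.185  (NFKB2)
log2(0.183/1.157) = -2.660  (IL4)
log2(0.525/0.927) = -0.820  (FOX8)
The largest magnitude belongs to SOX9.

2.970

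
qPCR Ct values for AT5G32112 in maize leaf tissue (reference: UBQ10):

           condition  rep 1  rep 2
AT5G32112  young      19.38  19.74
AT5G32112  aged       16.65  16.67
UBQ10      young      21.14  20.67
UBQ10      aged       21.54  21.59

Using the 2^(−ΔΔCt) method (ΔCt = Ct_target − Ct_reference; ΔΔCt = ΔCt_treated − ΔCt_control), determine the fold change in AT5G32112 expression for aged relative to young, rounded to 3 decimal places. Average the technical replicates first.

Mean Ct: AT5G32112 young 19.560; AT5G32112 aged 16.660; UBQ10 young 20.905; UBQ10 aged 21.565
ΔCt(young) = 19.560 − 20.905 = -1.345
ΔCt(aged) = 16.660 − 21.565 = -4.905
ΔΔCt = -4.905 − (-1.345) = -3.560
Fold change = 2^(−(-3.560)) = 2^3.560 = 11.7942

11.794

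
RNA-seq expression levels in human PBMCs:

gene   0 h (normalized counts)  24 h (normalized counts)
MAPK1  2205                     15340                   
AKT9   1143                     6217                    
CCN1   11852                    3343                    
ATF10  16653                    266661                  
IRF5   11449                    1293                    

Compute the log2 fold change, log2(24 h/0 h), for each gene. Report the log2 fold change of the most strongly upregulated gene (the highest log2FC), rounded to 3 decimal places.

log2(15340/2205) = 2.798  (MAPK1)
log2(6217/1143) = 2.443  (AKT9)
log2(3343/11852) = -1.826  (CCN1)
log2(266661/16653) = 4.001  (ATF10)
log2(1293/11449) = -3.146  (IRF5)
ATF10 is most strongly upregulated.

4.001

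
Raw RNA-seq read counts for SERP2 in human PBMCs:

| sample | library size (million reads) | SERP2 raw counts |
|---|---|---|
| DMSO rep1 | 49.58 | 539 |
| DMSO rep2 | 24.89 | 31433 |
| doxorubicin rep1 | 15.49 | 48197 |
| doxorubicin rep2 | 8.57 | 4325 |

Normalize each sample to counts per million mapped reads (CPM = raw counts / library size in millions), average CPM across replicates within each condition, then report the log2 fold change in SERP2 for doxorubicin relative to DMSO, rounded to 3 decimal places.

1.505

CPM(DMSO rep1) = 539 / 49.58 = 10.8713
CPM(DMSO rep2) = 31433 / 24.89 = 1262.8767
CPM(doxorubicin rep1) = 48197 / 15.49 = 3111.4913
CPM(doxorubicin rep2) = 4325 / 8.57 = 504.6674
mean CPM(DMSO) = 636.8740; mean CPM(doxorubicin) = 1808.0794
Fold change = 1808.0794 / 636.8740 = 2.83899
log2(2.83899) = 1.5054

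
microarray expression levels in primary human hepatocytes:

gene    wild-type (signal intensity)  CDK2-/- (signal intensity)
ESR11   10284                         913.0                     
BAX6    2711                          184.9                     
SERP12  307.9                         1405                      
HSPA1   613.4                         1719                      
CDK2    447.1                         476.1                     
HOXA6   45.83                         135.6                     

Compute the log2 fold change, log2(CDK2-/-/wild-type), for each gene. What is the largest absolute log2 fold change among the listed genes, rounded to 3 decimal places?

3.874

log2(913.0/10284) = -3.494  (ESR11)
log2(184.9/2711) = -3.874  (BAX6)
log2(1405/307.9) = 2.190  (SERP12)
log2(1719/613.4) = 1.487  (HSPA1)
log2(476.1/447.1) = 0.091  (CDK2)
log2(135.6/45.83) = 1.565  (HOXA6)
The largest magnitude belongs to BAX6.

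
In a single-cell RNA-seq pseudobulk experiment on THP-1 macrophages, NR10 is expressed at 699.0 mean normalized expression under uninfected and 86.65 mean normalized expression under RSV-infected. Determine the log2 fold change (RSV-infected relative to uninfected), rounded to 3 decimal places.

-3.012

Fold change = 86.65 / 699.0 = 0.1240
log2(0.1240) = -3.0120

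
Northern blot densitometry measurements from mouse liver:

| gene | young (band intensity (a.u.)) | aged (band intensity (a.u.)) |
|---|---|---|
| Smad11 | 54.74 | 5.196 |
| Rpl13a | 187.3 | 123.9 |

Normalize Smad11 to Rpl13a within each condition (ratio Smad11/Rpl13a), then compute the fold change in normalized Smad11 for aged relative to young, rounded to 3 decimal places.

0.143

Smad11/Rpl13a (young) = 54.74 / 187.3 = 0.29226
Smad11/Rpl13a (aged) = 5.196 / 123.9 = 0.041937
Fold change = 0.041937 / 0.29226 = 0.1435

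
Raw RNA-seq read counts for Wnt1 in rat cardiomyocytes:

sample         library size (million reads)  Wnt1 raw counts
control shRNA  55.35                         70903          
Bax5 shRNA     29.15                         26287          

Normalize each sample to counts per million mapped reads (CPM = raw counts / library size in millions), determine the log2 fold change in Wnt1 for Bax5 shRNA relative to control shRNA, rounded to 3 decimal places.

-0.506

CPM(control shRNA) = 70903 / 55.35 = 1280.9937
CPM(Bax5 shRNA) = 26287 / 29.15 = 901.7839
Fold change = 901.7839 / 1280.9937 = 0.70397
log2(0.70397) = -0.5064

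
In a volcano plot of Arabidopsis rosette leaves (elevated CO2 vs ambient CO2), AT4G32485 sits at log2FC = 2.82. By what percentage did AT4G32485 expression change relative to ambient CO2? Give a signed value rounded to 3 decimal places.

Fold change = 2^(2.82) = 7.0616
Percent change = (FC − 1) × 100% = (7.0616 − 1) × 100 = 606.162%

606.162%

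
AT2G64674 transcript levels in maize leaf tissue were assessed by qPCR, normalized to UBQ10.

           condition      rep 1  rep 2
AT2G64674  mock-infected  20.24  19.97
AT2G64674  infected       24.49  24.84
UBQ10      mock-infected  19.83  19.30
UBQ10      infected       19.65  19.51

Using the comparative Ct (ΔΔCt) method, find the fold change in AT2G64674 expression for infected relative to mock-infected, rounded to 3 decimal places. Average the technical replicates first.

0.043

Mean Ct: AT2G64674 mock-infected 20.105; AT2G64674 infected 24.665; UBQ10 mock-infected 19.565; UBQ10 infected 19.580
ΔCt(mock-infected) = 20.105 − 19.565 = 0.540
ΔCt(infected) = 24.665 − 19.580 = 5.085
ΔΔCt = 5.085 − 0.540 = 4.545
Fold change = 2^(−4.545) = 0.0428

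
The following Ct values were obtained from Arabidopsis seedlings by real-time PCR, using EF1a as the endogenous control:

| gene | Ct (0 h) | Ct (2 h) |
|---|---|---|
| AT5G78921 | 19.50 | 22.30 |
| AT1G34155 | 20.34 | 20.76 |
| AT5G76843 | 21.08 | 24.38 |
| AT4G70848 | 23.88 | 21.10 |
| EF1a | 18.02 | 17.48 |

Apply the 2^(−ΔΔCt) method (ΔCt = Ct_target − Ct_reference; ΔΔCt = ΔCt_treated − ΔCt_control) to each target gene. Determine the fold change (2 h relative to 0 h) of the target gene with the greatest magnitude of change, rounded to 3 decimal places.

0.070

AT5G78921: ΔΔCt = (22.30−17.48) − (19.50−18.02) = 4.82 − 1.48 = 3.34; fold change = 2^-3.34 = 0.099
AT1G34155: ΔΔCt = (20.76−17.48) − (20.34−18.02) = 3.28 − 2.32 = 0.96; fold change = 2^-0.96 = 0.514
AT5G76843: ΔΔCt = (24.38−17.48) − (21.08−18.02) = 6.90 − 3.06 = 3.84; fold change = 2^-3.84 = 0.070
AT4G70848: ΔΔCt = (21.10−17.48) − (23.88−18.02) = 3.62 − 5.86 = -2.24; fold change = 2^2.24 = 4.724
AT5G76843 has the largest |ΔΔCt| = 3.84.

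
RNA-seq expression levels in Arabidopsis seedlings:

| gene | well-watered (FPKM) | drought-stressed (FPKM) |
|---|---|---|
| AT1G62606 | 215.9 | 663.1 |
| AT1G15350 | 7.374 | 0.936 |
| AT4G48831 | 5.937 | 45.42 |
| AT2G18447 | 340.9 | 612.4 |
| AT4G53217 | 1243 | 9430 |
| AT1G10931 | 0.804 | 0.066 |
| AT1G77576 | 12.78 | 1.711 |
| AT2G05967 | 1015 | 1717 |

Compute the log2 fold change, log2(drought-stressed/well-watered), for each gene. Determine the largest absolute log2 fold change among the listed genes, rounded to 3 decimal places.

3.607

log2(663.1/215.9) = 1.619  (AT1G62606)
log2(0.936/7.374) = -2.978  (AT1G15350)
log2(45.42/5.937) = 2.936  (AT4G48831)
log2(612.4/340.9) = 0.845  (AT2G18447)
log2(9430/1243) = 2.923  (AT4G53217)
log2(0.066/0.804) = -3.607  (AT1G10931)
log2(1.711/12.78) = -2.901  (AT1G77576)
log2(1717/1015) = 0.758  (AT2G05967)
The largest magnitude belongs to AT1G10931.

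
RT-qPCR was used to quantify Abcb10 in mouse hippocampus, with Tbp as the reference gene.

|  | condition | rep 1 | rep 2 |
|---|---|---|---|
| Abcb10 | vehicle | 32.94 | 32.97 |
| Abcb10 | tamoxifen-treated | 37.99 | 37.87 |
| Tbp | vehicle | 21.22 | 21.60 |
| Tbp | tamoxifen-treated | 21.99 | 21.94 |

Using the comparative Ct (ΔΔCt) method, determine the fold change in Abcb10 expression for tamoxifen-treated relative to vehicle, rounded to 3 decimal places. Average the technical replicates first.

0.047

Mean Ct: Abcb10 vehicle 32.955; Abcb10 tamoxifen-treated 37.930; Tbp vehicle 21.410; Tbp tamoxifen-treated 21.965
ΔCt(vehicle) = 32.955 − 21.410 = 11.545
ΔCt(tamoxifen-treated) = 37.930 − 21.965 = 15.965
ΔΔCt = 15.965 − 11.545 = 4.420
Fold change = 2^(−4.420) = 0.0467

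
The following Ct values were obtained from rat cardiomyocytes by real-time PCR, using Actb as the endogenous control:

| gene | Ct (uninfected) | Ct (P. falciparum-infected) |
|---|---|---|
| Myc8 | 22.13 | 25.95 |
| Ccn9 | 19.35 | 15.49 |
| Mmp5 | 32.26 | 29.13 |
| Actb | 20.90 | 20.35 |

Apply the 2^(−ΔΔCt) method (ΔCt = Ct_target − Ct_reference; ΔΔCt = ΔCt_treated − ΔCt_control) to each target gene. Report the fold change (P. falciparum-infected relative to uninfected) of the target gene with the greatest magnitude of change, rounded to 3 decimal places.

Myc8: ΔΔCt = (25.95−20.35) − (22.13−20.90) = 5.60 − 1.23 = 4.37; fold change = 2^-4.37 = 0.048
Ccn9: ΔΔCt = (15.49−20.35) − (19.35−20.90) = -4.86 − (-1.55) = -3.31; fold change = 2^3.31 = 9.918
Mmp5: ΔΔCt = (29.13−20.35) − (32.26−20.90) = 8.78 − 11.36 = -2.58; fold change = 2^2.58 = 5.979
Myc8 has the largest |ΔΔCt| = 4.37.

0.048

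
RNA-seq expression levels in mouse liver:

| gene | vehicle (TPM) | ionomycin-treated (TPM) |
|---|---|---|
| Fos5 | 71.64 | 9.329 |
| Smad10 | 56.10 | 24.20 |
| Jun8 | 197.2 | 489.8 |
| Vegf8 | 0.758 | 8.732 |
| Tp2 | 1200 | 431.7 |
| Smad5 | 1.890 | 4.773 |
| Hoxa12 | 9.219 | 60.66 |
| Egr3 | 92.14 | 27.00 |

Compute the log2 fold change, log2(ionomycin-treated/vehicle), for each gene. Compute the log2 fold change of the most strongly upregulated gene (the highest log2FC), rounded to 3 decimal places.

log2(9.329/71.64) = -2.941  (Fos5)
log2(24.20/56.10) = -1.213  (Smad10)
log2(489.8/197.2) = 1.313  (Jun8)
log2(8.732/0.758) = 3.526  (Vegf8)
log2(431.7/1200) = -1.475  (Tp2)
log2(4.773/1.890) = 1.337  (Smad5)
log2(60.66/9.219) = 2.718  (Hoxa12)
log2(27.00/92.14) = -1.771  (Egr3)
Vegf8 is most strongly upregulated.

3.526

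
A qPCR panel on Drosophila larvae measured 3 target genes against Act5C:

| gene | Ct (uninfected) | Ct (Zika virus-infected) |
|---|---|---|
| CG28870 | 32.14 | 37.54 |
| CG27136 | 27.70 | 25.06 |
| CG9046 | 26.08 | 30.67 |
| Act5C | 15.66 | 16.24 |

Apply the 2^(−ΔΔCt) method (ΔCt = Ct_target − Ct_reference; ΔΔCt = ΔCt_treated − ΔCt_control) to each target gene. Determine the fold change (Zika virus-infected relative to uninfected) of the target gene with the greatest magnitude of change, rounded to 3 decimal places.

0.035

CG28870: ΔΔCt = (37.54−16.24) − (32.14−15.66) = 21.30 − 16.48 = 4.82; fold change = 2^-4.82 = 0.035
CG27136: ΔΔCt = (25.06−16.24) − (27.70−15.66) = 8.82 − 12.04 = -3.22; fold change = 2^3.22 = 9.318
CG9046: ΔΔCt = (30.67−16.24) − (26.08−15.66) = 14.43 − 10.42 = 4.01; fold change = 2^-4.01 = 0.062
CG28870 has the largest |ΔΔCt| = 4.82.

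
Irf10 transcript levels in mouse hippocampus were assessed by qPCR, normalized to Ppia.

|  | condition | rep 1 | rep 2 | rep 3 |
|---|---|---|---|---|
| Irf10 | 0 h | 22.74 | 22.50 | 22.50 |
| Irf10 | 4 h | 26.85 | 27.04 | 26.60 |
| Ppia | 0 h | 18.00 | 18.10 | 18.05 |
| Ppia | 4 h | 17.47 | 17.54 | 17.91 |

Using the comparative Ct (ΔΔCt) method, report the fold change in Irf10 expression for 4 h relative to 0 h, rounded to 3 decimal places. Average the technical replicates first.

0.040

Mean Ct: Irf10 0 h 22.580; Irf10 4 h 26.830; Ppia 0 h 18.050; Ppia 4 h 17.640
ΔCt(0 h) = 22.580 − 18.050 = 4.530
ΔCt(4 h) = 26.830 − 17.640 = 9.190
ΔΔCt = 9.190 − 4.530 = 4.660
Fold change = 2^(−4.660) = 0.0396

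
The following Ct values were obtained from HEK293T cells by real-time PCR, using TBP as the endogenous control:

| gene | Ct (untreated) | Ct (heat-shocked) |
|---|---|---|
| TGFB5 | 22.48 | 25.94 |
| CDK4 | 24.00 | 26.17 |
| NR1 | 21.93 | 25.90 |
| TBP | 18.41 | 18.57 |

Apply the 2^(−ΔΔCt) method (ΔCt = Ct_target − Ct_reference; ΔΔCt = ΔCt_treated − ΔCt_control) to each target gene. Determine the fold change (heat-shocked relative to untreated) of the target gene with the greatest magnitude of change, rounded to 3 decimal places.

0.071

TGFB5: ΔΔCt = (25.94−18.57) − (22.48−18.41) = 7.37 − 4.07 = 3.30; fold change = 2^-3.30 = 0.102
CDK4: ΔΔCt = (26.17−18.57) − (24.00−18.41) = 7.60 − 5.59 = 2.01; fold change = 2^-2.01 = 0.248
NR1: ΔΔCt = (25.90−18.57) − (21.93−18.41) = 7.33 − 3.52 = 3.81; fold change = 2^-3.81 = 0.071
NR1 has the largest |ΔΔCt| = 3.81.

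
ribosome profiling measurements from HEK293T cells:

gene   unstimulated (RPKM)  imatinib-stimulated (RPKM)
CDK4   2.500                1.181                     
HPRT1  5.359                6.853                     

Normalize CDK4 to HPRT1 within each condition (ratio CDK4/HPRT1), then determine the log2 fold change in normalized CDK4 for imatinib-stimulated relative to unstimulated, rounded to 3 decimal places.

CDK4/HPRT1 (unstimulated) = 2.500 / 5.359 = 0.4665
CDK4/HPRT1 (imatinib-stimulated) = 1.181 / 6.853 = 0.17233
Fold change = 0.17233 / 0.4665 = 0.3694
log2(0.3694) = -1.4367

-1.437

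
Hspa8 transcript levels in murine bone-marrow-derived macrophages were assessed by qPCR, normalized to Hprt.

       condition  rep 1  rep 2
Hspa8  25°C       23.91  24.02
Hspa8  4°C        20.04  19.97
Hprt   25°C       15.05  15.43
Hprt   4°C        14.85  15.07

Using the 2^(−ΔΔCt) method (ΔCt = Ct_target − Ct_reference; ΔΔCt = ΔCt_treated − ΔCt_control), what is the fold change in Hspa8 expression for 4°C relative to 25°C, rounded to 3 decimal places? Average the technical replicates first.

12.817

Mean Ct: Hspa8 25°C 23.965; Hspa8 4°C 20.005; Hprt 25°C 15.240; Hprt 4°C 14.960
ΔCt(25°C) = 23.965 − 15.240 = 8.725
ΔCt(4°C) = 20.005 − 14.960 = 5.045
ΔΔCt = 5.045 − 8.725 = -3.680
Fold change = 2^(−(-3.680)) = 2^3.680 = 12.8171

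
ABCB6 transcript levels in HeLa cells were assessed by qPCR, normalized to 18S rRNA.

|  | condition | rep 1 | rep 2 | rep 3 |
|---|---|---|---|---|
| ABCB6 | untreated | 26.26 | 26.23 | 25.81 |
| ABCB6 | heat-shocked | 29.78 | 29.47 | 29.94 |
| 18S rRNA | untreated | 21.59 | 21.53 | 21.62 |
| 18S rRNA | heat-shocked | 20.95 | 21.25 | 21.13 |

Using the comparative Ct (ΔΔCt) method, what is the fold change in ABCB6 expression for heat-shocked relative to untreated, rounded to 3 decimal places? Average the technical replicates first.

Mean Ct: ABCB6 untreated 26.100; ABCB6 heat-shocked 29.730; 18S rRNA untreated 21.580; 18S rRNA heat-shocked 21.110
ΔCt(untreated) = 26.100 − 21.580 = 4.520
ΔCt(heat-shocked) = 29.730 − 21.110 = 8.620
ΔΔCt = 8.620 − 4.520 = 4.100
Fold change = 2^(−4.100) = 0.0583

0.058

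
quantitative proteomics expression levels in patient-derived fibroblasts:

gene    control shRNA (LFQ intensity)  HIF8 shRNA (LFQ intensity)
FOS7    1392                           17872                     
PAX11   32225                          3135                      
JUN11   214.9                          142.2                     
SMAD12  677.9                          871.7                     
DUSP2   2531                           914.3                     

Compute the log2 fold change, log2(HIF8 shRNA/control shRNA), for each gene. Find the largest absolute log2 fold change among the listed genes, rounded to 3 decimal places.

log2(17872/1392) = 3.682  (FOS7)
log2(3135/32225) = -3.362  (PAX11)
log2(142.2/214.9) = -0.596  (JUN11)
log2(871.7/677.9) = 0.363  (SMAD12)
log2(914.3/2531) = -1.469  (DUSP2)
The largest magnitude belongs to FOS7.

3.682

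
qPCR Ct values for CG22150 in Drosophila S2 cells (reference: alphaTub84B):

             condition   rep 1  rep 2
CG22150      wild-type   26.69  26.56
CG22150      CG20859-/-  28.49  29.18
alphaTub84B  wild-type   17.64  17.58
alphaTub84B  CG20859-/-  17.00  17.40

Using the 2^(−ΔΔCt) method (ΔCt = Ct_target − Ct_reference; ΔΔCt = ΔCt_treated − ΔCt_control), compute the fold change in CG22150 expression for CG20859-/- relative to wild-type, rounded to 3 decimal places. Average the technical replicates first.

Mean Ct: CG22150 wild-type 26.625; CG22150 CG20859-/- 28.835; alphaTub84B wild-type 17.610; alphaTub84B CG20859-/- 17.200
ΔCt(wild-type) = 26.625 − 17.610 = 9.015
ΔCt(CG20859-/-) = 28.835 − 17.200 = 11.635
ΔΔCt = 11.635 − 9.015 = 2.620
Fold change = 2^(−2.620) = 0.1627

0.163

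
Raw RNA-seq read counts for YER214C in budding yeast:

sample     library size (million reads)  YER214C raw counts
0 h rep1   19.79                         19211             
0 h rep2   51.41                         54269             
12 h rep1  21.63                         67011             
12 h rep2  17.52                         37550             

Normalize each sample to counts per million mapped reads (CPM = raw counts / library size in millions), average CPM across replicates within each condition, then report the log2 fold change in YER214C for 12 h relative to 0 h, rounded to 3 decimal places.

1.371

CPM(0 h rep1) = 19211 / 19.79 = 970.7428
CPM(0 h rep2) = 54269 / 51.41 = 1055.6117
CPM(12 h rep1) = 67011 / 21.63 = 3098.0583
CPM(12 h rep2) = 37550 / 17.52 = 2143.2648
mean CPM(0 h) = 1013.1773; mean CPM(12 h) = 2620.6615
Fold change = 2620.6615 / 1013.1773 = 2.58658
log2(2.58658) = 1.3710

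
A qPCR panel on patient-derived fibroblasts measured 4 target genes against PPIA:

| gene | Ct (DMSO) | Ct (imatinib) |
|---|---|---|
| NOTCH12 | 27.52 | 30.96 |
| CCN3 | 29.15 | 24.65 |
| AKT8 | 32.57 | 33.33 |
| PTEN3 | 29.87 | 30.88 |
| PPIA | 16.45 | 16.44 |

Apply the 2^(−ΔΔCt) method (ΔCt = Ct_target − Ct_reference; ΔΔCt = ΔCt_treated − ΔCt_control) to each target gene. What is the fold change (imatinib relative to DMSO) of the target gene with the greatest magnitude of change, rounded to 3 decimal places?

NOTCH12: ΔΔCt = (30.96−16.44) − (27.52−16.45) = 14.52 − 11.07 = 3.45; fold change = 2^-3.45 = 0.092
CCN3: ΔΔCt = (24.65−16.44) − (29.15−16.45) = 8.21 − 12.70 = -4.49; fold change = 2^4.49 = 22.471
AKT8: ΔΔCt = (33.33−16.44) − (32.57−16.45) = 16.89 − 16.12 = 0.77; fold change = 2^-0.77 = 0.586
PTEN3: ΔΔCt = (30.88−16.44) − (29.87−16.45) = 14.44 − 13.42 = 1.02; fold change = 2^-1.02 = 0.493
CCN3 has the largest |ΔΔCt| = 4.49.

22.471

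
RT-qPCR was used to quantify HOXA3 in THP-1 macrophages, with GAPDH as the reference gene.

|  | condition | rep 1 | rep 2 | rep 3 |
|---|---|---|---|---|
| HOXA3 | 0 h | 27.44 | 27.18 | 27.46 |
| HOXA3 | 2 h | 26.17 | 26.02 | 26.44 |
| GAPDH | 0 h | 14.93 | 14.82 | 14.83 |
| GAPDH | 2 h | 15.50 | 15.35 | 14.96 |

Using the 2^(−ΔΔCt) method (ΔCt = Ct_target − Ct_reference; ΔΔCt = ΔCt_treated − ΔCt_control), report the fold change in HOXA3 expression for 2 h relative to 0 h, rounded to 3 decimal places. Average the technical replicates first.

2.949

Mean Ct: HOXA3 0 h 27.360; HOXA3 2 h 26.210; GAPDH 0 h 14.860; GAPDH 2 h 15.270
ΔCt(0 h) = 27.360 − 14.860 = 12.500
ΔCt(2 h) = 26.210 − 15.270 = 10.940
ΔΔCt = 10.940 − 12.500 = -1.560
Fold change = 2^(−(-1.560)) = 2^1.560 = 2.9485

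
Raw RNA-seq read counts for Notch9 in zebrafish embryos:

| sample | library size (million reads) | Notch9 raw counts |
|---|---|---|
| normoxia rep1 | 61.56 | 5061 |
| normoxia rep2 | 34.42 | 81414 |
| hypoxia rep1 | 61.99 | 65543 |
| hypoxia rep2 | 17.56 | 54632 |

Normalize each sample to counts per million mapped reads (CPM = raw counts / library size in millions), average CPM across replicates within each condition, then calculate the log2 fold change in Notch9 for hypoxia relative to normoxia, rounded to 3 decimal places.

CPM(normoxia rep1) = 5061 / 61.56 = 82.2125
CPM(normoxia rep2) = 81414 / 34.42 = 2365.3109
CPM(hypoxia rep1) = 65543 / 61.99 = 1057.3157
CPM(hypoxia rep2) = 54632 / 17.56 = 3111.1617
mean CPM(normoxia) = 1223.7617; mean CPM(hypoxia) = 2084.2387
Fold change = 2084.2387 / 1223.7617 = 1.70314
log2(1.70314) = 0.7682

0.768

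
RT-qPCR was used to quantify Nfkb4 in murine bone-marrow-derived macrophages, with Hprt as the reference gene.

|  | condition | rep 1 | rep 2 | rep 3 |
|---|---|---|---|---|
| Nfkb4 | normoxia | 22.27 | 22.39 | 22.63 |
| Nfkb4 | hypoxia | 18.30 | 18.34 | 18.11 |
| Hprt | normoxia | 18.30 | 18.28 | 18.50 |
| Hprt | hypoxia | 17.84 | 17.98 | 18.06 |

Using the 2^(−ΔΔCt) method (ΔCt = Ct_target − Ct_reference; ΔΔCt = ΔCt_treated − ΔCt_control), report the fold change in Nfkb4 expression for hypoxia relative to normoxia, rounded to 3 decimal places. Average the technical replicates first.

13.737

Mean Ct: Nfkb4 normoxia 22.430; Nfkb4 hypoxia 18.250; Hprt normoxia 18.360; Hprt hypoxia 17.960
ΔCt(normoxia) = 22.430 − 18.360 = 4.070
ΔCt(hypoxia) = 18.250 − 17.960 = 0.290
ΔΔCt = 0.290 − 4.070 = -3.780
Fold change = 2^(−(-3.780)) = 2^3.780 = 13.7370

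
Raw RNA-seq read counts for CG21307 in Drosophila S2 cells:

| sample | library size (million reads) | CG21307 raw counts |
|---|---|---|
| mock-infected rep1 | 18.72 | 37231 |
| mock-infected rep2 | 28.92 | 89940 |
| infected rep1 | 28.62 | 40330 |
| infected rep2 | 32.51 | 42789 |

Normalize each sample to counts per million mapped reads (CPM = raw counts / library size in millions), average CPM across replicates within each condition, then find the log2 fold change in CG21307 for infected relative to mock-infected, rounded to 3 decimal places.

-0.904

CPM(mock-infected rep1) = 37231 / 18.72 = 1988.8355
CPM(mock-infected rep2) = 89940 / 28.92 = 3109.9585
CPM(infected rep1) = 40330 / 28.62 = 1409.1544
CPM(infected rep2) = 42789 / 32.51 = 1316.1796
mean CPM(mock-infected) = 2549.3970; mean CPM(infected) = 1362.6670
Fold change = 1362.6670 / 2549.3970 = 0.53451
log2(0.53451) = -0.9037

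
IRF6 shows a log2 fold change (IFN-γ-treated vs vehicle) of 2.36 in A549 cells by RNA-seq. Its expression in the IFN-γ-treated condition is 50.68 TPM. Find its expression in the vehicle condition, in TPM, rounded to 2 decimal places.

9.87

Fold change = 2^(2.36) = 5.1337
vehicle expression = 50.68 / 5.1337 = 9.87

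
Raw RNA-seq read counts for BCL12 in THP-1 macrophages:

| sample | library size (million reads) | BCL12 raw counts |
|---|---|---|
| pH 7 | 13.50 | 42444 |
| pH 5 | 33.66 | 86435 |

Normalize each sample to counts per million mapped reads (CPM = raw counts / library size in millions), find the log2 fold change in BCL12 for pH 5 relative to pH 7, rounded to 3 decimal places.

-0.292

CPM(pH 7) = 42444 / 13.50 = 3144.0000
CPM(pH 5) = 86435 / 33.66 = 2567.8847
Fold change = 2567.8847 / 3144.0000 = 0.81676
log2(0.81676) = -0.2920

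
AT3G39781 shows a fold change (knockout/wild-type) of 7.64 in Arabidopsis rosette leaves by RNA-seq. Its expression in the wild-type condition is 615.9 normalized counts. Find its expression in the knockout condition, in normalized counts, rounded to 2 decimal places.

4705.48

knockout expression = 615.9 × 7.64 = 4705.48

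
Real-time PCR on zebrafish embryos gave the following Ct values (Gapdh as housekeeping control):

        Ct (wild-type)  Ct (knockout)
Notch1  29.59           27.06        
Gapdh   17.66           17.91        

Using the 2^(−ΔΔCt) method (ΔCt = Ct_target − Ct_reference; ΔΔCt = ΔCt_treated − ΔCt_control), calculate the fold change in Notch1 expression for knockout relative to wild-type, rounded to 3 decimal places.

6.869

ΔCt(wild-type) = 29.590 − 17.660 = 11.930
ΔCt(knockout) = 27.060 − 17.910 = 9.150
ΔΔCt = 9.150 − 11.930 = -2.780
Fold change = 2^(−(-2.780)) = 2^2.780 = 6.8685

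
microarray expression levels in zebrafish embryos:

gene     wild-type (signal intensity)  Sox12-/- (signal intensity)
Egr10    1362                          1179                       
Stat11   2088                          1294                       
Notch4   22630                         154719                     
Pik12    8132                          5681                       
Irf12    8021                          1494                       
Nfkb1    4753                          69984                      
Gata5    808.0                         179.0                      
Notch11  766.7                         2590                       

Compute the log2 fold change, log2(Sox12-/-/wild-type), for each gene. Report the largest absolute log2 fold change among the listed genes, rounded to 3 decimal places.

log2(1179/1362) = -0.208  (Egr10)
log2(1294/2088) = -0.690  (Stat11)
log2(154719/22630) = 2.773  (Notch4)
log2(5681/8132) = -0.517  (Pik12)
log2(1494/8021) = -2.425  (Irf12)
log2(69984/4753) = 3.880  (Nfkb1)
log2(179.0/808.0) = -2.174  (Gata5)
log2(2590/766.7) = 1.756  (Notch11)
The largest magnitude belongs to Nfkb1.

3.880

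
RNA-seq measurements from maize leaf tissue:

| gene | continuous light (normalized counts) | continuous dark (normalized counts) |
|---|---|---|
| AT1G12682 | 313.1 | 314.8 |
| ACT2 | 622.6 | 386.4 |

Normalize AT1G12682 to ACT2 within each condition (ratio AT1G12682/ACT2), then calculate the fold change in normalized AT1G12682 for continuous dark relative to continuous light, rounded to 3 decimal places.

AT1G12682/ACT2 (continuous light) = 313.1 / 622.6 = 0.50289
AT1G12682/ACT2 (continuous dark) = 314.8 / 386.4 = 0.8147
Fold change = 0.8147 / 0.50289 = 1.6200

1.620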